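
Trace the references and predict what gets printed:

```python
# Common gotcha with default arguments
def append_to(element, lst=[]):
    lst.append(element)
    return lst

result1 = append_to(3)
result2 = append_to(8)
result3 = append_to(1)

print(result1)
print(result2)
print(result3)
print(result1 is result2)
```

Key concept: mutable default argument gotcha.
Step by step:
`result1 = append_to(3)` → result1 = [3]
`result2 = append_to(8)` → result1 = [3, 8] (same object as result2); result2 = [3, 8] (same object as result1)
`result3 = append_to(1)` → result1 = [3, 8, 1] (same object as result2, result3); result2 = [3, 8, 1] (same object as result1, result3); result3 = [3, 8, 1] (same object as result1, result2)
`print(result1)` → prints [3, 8, 1]
`print(result2)` → prints [3, 8, 1]
`print(result3)` → prints [3, 8, 1]
`print(result1 is result2)` → prints True

Answer:
[3, 8, 1]
[3, 8, 1]
[3, 8, 1]
True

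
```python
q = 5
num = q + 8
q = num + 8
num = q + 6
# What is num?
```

Trace:
`q = 5` → q = 5
`num = q + 8` → num = 13
`q = num + 8` → q = 21
`num = q + 6` → num = 27
So num = 27

Answer: 27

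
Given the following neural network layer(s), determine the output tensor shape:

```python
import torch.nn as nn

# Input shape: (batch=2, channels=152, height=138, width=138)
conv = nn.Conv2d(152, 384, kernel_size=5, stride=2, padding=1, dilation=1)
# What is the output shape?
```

Input: (2, 152, 138, 138) -> Output: (2, 384, 68, 68)

Answer: (2, 384, 68, 68)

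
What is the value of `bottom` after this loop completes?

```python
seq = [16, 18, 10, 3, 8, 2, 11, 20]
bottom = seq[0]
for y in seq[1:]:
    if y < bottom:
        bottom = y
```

Minimum of [16, 18, 10, 3, 8, 2, 11, 20]
`bottom` takes the values: 16 → 10 → 3 → 2

Answer: 2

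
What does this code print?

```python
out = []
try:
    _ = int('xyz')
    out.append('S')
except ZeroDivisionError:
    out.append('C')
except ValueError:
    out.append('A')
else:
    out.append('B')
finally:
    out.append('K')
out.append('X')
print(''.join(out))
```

Execution trace: 'A' (except ValueError) → 'K' (finally) → 'X' (after the try/except). Output: AKX

Answer: AKX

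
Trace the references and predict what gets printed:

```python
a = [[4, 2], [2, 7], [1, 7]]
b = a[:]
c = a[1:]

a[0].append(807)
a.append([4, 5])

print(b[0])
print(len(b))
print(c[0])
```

Key concept: slice with nested mutation.
Step by step:
`a = [[4, 2], [2, 7], [1, 7]]` → a = [[4, 2], [2, 7], [1, 7]]
`b = a[:]` → b = [[4, 2], [2, 7], [1, 7]]
`c = a[1:]` → c = [[2, 7], [1, 7]]
`a[0].append(807)` → a = [[4, 2, 807], [2, 7], [1, 7]]; b = [[4, 2, 807], [2, 7], [1, 7]]
`a.append([4, 5])` → a = [[4, 2, 807], [2, 7], [1, 7], [4, 5]]
`print(b[0])` → prints [4, 2, 807]
`print(len(b))` → prints 3
`print(c[0])` → prints [2, 7]

Answer:
[4, 2, 807]
3
[2, 7]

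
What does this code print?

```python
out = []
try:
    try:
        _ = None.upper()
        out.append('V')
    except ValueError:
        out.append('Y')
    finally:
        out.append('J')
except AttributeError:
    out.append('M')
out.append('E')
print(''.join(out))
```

Execution trace: 'J' (inner finally) → 'M' (outer except AttributeError) → 'E' (after the try/except). Output: JME

Answer: JME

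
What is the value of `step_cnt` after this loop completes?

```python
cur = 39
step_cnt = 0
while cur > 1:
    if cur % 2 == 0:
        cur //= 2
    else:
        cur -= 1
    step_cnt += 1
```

Steps to reduce 39 to 1
`step_cnt` takes the values: 0 → 1 → 2 → 3 → 4 → 5 → 6 → 7 → 8

Answer: 8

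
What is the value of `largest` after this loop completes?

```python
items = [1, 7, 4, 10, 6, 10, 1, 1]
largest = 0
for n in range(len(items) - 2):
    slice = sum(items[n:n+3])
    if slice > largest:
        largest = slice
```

Max sum of 3-element window in [1, 7, 4, 10, 6, 10, 1, 1]
`largest` takes the values: 0 → 12 → 21 → 26

Answer: 26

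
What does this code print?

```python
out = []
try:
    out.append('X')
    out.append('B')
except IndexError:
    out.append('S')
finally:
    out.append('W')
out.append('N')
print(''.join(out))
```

Execution trace: 'X' (try body) → 'B' (try body, no exception) → 'W' (finally) → 'N' (after the try/except). Output: XBWN

Answer: XBWN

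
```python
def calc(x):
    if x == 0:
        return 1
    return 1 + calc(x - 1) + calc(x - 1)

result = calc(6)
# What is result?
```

calc(x) = 1 + 2·calc(x-1), calc(0)=1. Closed form: (1+1)·2^6 - 1 = 127.

Answer: 127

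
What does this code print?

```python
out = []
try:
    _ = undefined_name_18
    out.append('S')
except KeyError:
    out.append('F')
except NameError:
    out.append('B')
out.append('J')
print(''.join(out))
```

Execution trace: 'B' (except NameError) → 'J' (after the try/except). Output: BJ

Answer: BJ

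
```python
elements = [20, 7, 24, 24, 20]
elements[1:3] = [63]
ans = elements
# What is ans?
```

Trace:
`elements = [20, 7, 24, 24, 20]` → elements = [20, 7, 24, 24, 20]
`elements[1:3] = [63]` → elements = [20, 63, 24, 20]
`ans = elements` → ans = [20, 63, 24, 20]
So ans = [20, 63, 24, 20]

Answer: [20, 63, 24, 20]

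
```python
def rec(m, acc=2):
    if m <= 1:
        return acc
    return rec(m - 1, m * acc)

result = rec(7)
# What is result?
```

Accumulator trace (n, acc): (7, 2) -> (6, 14) -> (5, 84) -> (4, 420) -> (3, 1680) -> (2, 5040) -> (1, 10080) -> return 10080

Answer: 10080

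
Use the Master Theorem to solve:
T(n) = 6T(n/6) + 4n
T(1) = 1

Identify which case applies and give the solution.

a=6, b=6, f(n)=4n. log_6(6) = 1. Since c=1 = 1, Case 2 applies: T(n) = Θ(n^log_b(a) · log n) = O(n log n).

Answer: O(n log n) - Case 2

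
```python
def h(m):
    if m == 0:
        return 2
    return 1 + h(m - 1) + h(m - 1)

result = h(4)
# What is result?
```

h(m) = 1 + 2·h(m-1), h(0)=2. Closed form: (2+1)·2^4 - 1 = 47.

Answer: 47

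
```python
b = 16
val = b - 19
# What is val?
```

Trace:
`b = 16` → b = 16
`val = b - 19` → val = -3
So val = -3

Answer: -3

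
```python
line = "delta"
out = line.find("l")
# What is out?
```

Trace:
`line = "delta"` → line = 'delta'
`out = line.find("l")` → out = 2
So out = 2

Answer: 2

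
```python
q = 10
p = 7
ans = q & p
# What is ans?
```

Trace:
`q = 10` → q = 10
`p = 7` → p = 7
`ans = q & p` → ans = 2
So ans = 2

Answer: 2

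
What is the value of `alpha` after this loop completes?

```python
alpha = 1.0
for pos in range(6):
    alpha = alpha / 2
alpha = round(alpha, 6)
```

Halving LR 6 times: 1 / 2^6
`alpha` takes the values: 1.0 → 0.5 → 0.25 → 0.125 → 0.0625 → 0.03125 → 0.015625

Answer: 0.015625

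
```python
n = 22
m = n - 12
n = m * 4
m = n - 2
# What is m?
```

Trace:
`n = 22` → n = 22
`m = n - 12` → m = 10
`n = m * 4` → n = 40
`m = n - 2` → m = 38
So m = 38

Answer: 38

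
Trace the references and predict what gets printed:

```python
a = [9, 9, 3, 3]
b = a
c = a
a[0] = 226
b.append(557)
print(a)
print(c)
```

Key concept: multiple aliases.
Step by step:
`a = [9, 9, 3, 3]` → a = [9, 9, 3, 3]
`b = a` → b = [9, 9, 3, 3] (same object as a)
`c = a` → c = [9, 9, 3, 3] (same object as a, b)
`a[0] = 226` → a = [226, 9, 3, 3] (same object as b, c); b = [226, 9, 3, 3] (same object as a, c); c = [226, 9, 3, 3] (same object as a, b)
`b.append(557)` → a = [226, 9, 3, 3, 557] (same object as b, c); b = [226, 9, 3, 3, 557] (same object as a, c); c = [226, 9, 3, 3, 557] (same object as a, b)
`print(a)` → prints [226, 9, 3, 3, 557]
`print(c)` → prints [226, 9, 3, 3, 557]

Answer:
[226, 9, 3, 3, 557]
[226, 9, 3, 3, 557]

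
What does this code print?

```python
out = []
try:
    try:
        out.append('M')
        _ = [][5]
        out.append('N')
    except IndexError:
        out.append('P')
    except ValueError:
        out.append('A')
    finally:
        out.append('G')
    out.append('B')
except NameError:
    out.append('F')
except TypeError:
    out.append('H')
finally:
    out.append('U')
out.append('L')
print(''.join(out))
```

Execution trace: 'M' (inner try body) → 'P' (inner except IndexError) → 'G' (inner finally) → 'B' (try body, no exception) → 'U' (finally) → 'L' (after the try/except). Output: MPGBUL

Answer: MPGBUL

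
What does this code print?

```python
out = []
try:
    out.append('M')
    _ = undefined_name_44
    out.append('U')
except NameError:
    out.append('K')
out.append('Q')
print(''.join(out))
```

Execution trace: 'M' (try body) → 'K' (except NameError) → 'Q' (after the try/except). Output: MKQ

Answer: MKQ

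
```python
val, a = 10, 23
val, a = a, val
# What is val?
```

Trace:
`val, a = 10, 23` → val = 10; a = 23
`val, a = a, val` → val = 23; a = 10
So val = 23

Answer: 23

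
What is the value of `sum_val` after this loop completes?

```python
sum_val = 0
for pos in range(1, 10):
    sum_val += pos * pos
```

Sum of squares 1² to 9² = 285
`sum_val` takes the values: 0 → 1 → 5 → 14 → 30 → 55 → 91 → 140 → 204 → 285

Answer: 285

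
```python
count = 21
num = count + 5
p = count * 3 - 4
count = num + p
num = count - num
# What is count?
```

Trace:
`count = 21` → count = 21
`num = count + 5` → num = 26
`p = count * 3 - 4` → p = 59
`count = num + p` → count = 85
`num = count - num` → num = 59
So count = 85

Answer: 85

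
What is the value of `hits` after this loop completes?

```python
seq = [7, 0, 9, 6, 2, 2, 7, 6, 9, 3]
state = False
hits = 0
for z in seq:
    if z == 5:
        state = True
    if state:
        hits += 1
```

Count elements after first 5 in [7, 0, 9, 6, 2, 2, 7, 6, 9, 3]
`hits` takes the values: 0

Answer: 0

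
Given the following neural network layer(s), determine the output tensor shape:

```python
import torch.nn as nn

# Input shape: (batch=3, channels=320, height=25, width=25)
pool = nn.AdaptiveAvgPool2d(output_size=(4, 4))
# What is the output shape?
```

Input: (3, 320, 25, 25) -> Output: (3, 320, 4, 4)

Answer: (3, 320, 4, 4)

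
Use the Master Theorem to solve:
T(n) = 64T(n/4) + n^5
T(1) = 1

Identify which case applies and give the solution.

a=64, b=4, f(n)=n^5. log_4(64) = 3. Since c=5 > 3 and the regularity condition holds (64(n/4)^5 = (64/4^5)n^5 with 64/4^5 < 1), Case 3 applies: T(n) = Θ(f(n)) = O(n^5).

Answer: O(n^5) - Case 3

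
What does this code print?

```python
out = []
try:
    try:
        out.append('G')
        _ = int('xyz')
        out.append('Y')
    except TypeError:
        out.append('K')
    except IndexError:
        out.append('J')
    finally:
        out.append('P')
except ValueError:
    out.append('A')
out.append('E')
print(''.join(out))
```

Execution trace: 'G' (try body) → 'P' (finally) → 'A' (outer except ValueError) → 'E' (after the try/except). Output: GPAE

Answer: GPAE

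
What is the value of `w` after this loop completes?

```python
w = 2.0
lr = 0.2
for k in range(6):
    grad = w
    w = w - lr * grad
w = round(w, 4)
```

Gradient descent: w = 2.0 * (1 - 0.2)^6
`w` takes the values: 2.0 → 1.6 → 1.28 → 1.024 → 0.8192 → 0.65536 → 0.524288 → 0.5243

Answer: 0.5243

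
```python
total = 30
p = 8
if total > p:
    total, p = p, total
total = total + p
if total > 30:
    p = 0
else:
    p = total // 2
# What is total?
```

Trace:
`total = 30` → total = 30
`p = 8` → p = 8
`if total > p: ...` → total > p is True → total = 8; p = 30
`total = total + p` → total = 38
`if total > 30: ...` → total > 30 is True → p = 0
So total = 38

Answer: 38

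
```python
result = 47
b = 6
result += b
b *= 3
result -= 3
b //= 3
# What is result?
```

Trace:
`result = 47` → result = 47
`b = 6` → b = 6
`result += b` → result = 53
`b *= 3` → b = 18
`result -= 3` → result = 50
`b //= 3` → b = 6
So result = 50

Answer: 50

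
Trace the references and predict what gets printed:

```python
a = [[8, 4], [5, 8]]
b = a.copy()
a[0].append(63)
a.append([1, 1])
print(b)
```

Key concept: shallow copy with nested lists.
Step by step:
`a = [[8, 4], [5, 8]]` → a = [[8, 4], [5, 8]]
`b = a.copy()` → b = [[8, 4], [5, 8]]
`a[0].append(63)` → a = [[8, 4, 63], [5, 8]]; b = [[8, 4, 63], [5, 8]]
`a.append([1, 1])` → a = [[8, 4, 63], [5, 8], [1, 1]]
`print(b)` → prints [[8, 4, 63], [5, 8]]

Answer: [[8, 4, 63], [5, 8]]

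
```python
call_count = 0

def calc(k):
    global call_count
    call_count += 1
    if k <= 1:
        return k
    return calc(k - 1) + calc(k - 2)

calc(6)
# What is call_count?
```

Calls(k) = 1 + Calls(k-1) + Calls(k-2); Calls(0)=Calls(1)=1. For k=6 this gives 25.

Answer: 25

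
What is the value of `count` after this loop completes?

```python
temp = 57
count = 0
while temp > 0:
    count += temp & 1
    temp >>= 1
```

Count set bits in 57 (binary: 0b111001)
`count` takes the values: 0 → 1 → 2 → 3 → 4

Answer: 4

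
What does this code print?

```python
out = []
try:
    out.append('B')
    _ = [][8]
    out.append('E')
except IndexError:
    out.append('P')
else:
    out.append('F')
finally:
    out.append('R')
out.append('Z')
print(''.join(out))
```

Execution trace: 'B' (try body) → 'P' (except IndexError) → 'R' (finally) → 'Z' (after the try/except). Output: BPRZ

Answer: BPRZ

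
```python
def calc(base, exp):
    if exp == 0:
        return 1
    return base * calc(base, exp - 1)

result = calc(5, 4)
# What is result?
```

calc(5, 4) = 5 * 5 * 5 * 5 = 625

Answer: 625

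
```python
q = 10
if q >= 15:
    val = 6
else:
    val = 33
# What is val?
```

Trace:
`q = 10` → q = 10
`if q >= 15: ...` → q >= 15 is False, take else branch → val = 33
So val = 33

Answer: 33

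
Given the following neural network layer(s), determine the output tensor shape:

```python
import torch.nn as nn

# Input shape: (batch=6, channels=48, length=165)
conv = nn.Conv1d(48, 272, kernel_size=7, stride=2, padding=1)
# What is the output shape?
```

Input: (6, 48, 165) -> Output: (6, 272, 81)

Answer: (6, 272, 81)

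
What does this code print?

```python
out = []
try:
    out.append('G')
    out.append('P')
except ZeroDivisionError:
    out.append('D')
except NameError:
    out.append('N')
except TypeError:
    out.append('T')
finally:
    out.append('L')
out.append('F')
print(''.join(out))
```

Execution trace: 'G' (try body) → 'P' (try body, no exception) → 'L' (finally) → 'F' (after the try/except). Output: GPLF

Answer: GPLF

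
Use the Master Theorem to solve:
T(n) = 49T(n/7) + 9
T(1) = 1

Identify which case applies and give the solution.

a=49, b=7, f(n)=9. log_7(49) = 2. Since c=0 < 2, Case 1 applies: T(n) = Θ(n^log_b(a)) = O(n^2).

Answer: O(n^2) - Case 1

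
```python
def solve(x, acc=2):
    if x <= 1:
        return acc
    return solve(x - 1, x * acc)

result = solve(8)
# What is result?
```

Accumulator trace (n, acc): (8, 2) -> (7, 16) -> (6, 112) -> (5, 672) -> (4, 3360) -> (3, 13440) -> (2, 40320) -> (1, 80640) -> return 80640

Answer: 80640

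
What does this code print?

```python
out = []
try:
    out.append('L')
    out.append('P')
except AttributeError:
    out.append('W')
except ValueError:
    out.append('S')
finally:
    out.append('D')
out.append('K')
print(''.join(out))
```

Execution trace: 'L' (try body) → 'P' (try body, no exception) → 'D' (finally) → 'K' (after the try/except). Output: LPDK

Answer: LPDK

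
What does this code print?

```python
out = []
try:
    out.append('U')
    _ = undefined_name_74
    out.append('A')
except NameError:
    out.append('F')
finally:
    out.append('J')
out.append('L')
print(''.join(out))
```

Execution trace: 'U' (try body) → 'F' (except NameError) → 'J' (finally) → 'L' (after the try/except). Output: UFJL

Answer: UFJL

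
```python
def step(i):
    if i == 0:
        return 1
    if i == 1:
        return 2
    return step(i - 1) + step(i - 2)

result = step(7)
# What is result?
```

Build up from base cases: step(0)=1, step(1)=2, step(2)=3, step(3)=5, step(4)=8, step(5)=13, step(6)=21, ..., step(7)=34

Answer: 34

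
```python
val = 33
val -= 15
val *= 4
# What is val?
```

Trace:
`val = 33` → val = 33
`val -= 15` → val = 18
`val *= 4` → val = 72
So val = 72

Answer: 72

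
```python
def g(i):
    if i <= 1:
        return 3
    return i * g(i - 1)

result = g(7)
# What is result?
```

g(7) = 7 * 6 * 5 * 4 * 3 * 2 * 3 = 15120

Answer: 15120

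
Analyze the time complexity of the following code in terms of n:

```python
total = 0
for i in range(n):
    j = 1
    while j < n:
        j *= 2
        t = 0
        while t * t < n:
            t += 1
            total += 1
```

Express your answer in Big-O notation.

Each loop level contributes: n × log n × √n. Multiplying the contributions gives O(n√n log n).

Answer: O(n√n log n)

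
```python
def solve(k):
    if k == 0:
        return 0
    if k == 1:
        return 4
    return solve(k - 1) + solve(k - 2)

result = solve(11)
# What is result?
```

Build up from base cases: solve(0)=0, solve(1)=4, solve(2)=4, solve(3)=8, solve(4)=12, solve(5)=20, solve(6)=32, ..., solve(11)=356

Answer: 356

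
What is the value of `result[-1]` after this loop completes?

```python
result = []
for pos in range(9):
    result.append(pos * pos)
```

Last element of squares 0 to 8
`result` takes the values: [] → [0] → [0, 1] → [0, 1, 4] → [0, 1, 4, 9] → [0, 1, 4, 9, 16] → [0, 1, 4, 9, 16, 25] → [0, 1, 4, 9, 16, 25, 36] → [0, 1, 4, 9, 16, 25, 36, 49] → [0, 1, 4, 9, 16, 25, 36, 49, 64]
So `result[-1]` = 64

Answer: 64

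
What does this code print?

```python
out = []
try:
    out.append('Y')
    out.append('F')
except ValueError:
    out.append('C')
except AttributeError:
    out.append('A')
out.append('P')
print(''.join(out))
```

Execution trace: 'Y' (try body) → 'F' (try body, no exception) → 'P' (after the try/except). Output: YFP

Answer: YFP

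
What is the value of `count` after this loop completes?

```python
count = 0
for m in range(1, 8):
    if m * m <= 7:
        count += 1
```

Count numbers where m² ≤ 7
`count` takes the values: 0 → 1 → 2

Answer: 2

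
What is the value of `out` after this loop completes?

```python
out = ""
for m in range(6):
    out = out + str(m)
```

Concatenate digits 0 to 5
`out` takes the values: "" → "0" → "01" → "012" → "0123" → "01234" → "012345"

Answer: "012345"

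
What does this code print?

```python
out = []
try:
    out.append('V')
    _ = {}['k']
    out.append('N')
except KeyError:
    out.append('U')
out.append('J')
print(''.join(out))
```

Execution trace: 'V' (try body) → 'U' (except KeyError) → 'J' (after the try/except). Output: VUJ

Answer: VUJ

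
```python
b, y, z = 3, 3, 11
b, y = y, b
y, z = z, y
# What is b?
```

Trace:
`b, y, z = 3, 3, 11` → b = 3; y = 3; z = 11
`b, y = y, b` → b = 3; y = 3
`y, z = z, y` → y = 11; z = 3
So b = 3

Answer: 3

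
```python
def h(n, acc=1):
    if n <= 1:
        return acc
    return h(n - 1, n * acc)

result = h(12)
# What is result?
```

Accumulator trace (n, acc): (12, 1) -> (11, 12) -> (10, 132) -> (9, 1320) -> (8, 11880) -> (7, 95040) -> (6, 665280) -> (5, 3991680) -> (4, 19958400) -> (3, 79833600) -> (2, 239500800) -> (1, 479001600) -> return 479001600

Answer: 479001600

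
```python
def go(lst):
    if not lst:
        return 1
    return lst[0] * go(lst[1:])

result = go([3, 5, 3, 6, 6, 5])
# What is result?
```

Product over [3, 5, 3, 6, 6, 5] = 3 * 5 * 3 * 6 * 6 * 5 = 8100

Answer: 8100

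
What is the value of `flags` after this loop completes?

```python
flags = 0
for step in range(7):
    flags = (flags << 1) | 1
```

Build 7 consecutive 1-bits: 0b1111111
`flags` takes the values: 0 → 1 → 3 → 7 → 15 → 31 → 63 → 127

Answer: 127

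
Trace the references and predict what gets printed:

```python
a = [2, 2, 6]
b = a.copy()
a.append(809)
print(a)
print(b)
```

Key concept: list.copy() creates independent copy.
Step by step:
`a = [2, 2, 6]` → a = [2, 2, 6]
`b = a.copy()` → b = [2, 2, 6]
`a.append(809)` → a = [2, 2, 6, 809]
`print(a)` → prints [2, 2, 6, 809]
`print(b)` → prints [2, 2, 6]

Answer:
[2, 2, 6, 809]
[2, 2, 6]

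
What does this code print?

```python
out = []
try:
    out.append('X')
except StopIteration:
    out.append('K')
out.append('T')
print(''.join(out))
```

Execution trace: 'X' (try body, no exception) → 'T' (after the try/except). Output: XT

Answer: XT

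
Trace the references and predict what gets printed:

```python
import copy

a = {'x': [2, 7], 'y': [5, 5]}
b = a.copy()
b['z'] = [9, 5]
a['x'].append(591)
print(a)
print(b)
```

Key concept: shallow copy of dict with mutable values.
Step by step:
`a = {'x': [2, 7], 'y': [5, 5]}` → a = {'x': [2, 7], 'y': [5, 5]}
`b = a.copy()` → b = {'x': [2, 7], 'y': [5, 5]}
`b['z'] = [9, 5]` → b = {'x': [2, 7], 'y': [5, 5], 'z': [9, 5]}
`a['x'].append(591)` → a = {'x': [2, 7, 591], 'y': [5, 5]}; b = {'x': [2, 7, 591], 'y': [5, 5], 'z': [9, 5]}
`print(a)` → prints {'x': [2, 7, 591], 'y': [5, 5]}
`print(b)` → prints {'x': [2, 7, 591], 'y': [5, 5], 'z': [9, 5]}

Answer:
{'x': [2, 7, 591], 'y': [5, 5]}
{'x': [2, 7, 591], 'y': [5, 5], 'z': [9, 5]}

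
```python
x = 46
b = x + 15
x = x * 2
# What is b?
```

Trace:
`x = 46` → x = 46
`b = x + 15` → b = 61
`x = x * 2` → x = 92
So b = 61

Answer: 61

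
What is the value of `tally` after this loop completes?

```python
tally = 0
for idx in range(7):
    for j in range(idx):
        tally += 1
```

Triangle number: 0+1+2+...+6
`tally` takes the values: 0 → 1 → 2 → 3 → 4 → 5 → 6 → 7 → 8 → 9 → 10 → 11 → 12 → 13 → 14 → 15 → 16 → 17 → 18 → 19 → 20 → 21

Answer: 21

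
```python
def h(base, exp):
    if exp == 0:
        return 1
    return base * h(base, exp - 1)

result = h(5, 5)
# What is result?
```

h(5, 5) = 5 * 5 * 5 * 5 * 5 = 3125

Answer: 3125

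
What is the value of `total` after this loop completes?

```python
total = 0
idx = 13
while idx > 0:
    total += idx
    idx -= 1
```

Sum 13 down to 1
`total` takes the values: 0 → 13 → 25 → 36 → 46 → 55 → 63 → 70 → 76 → 81 → 85 → 88 → 90 → 91

Answer: 91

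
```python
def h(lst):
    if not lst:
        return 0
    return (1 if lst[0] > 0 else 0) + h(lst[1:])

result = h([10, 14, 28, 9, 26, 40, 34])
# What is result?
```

Count of positive elements in [10, 14, 28, 9, 26, 40, 34] = 7

Answer: 7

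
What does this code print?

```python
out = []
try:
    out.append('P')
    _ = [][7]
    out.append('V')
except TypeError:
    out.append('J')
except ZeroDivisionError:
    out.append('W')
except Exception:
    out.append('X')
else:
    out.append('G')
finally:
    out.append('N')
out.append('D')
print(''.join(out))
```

Execution trace: 'P' (try body) → 'X' (except Exception) → 'N' (finally) → 'D' (after the try/except). Output: PXND

Answer: PXND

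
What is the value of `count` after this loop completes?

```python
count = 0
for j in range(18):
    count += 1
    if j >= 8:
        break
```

Loop breaks when j reaches 8, count is 9
`count` takes the values: 0 → 1 → 2 → 3 → 4 → 5 → 6 → 7 → 8 → 9

Answer: 9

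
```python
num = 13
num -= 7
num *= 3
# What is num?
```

Trace:
`num = 13` → num = 13
`num -= 7` → num = 6
`num *= 3` → num = 18
So num = 18

Answer: 18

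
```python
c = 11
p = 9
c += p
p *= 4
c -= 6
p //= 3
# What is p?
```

Trace:
`c = 11` → c = 11
`p = 9` → p = 9
`c += p` → c = 20
`p *= 4` → p = 36
`c -= 6` → c = 14
`p //= 3` → p = 12
So p = 12

Answer: 12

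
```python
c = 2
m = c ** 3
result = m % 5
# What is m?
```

Trace:
`c = 2` → c = 2
`m = c ** 3` → m = 8
`result = m % 5` → result = 3
So m = 8

Answer: 8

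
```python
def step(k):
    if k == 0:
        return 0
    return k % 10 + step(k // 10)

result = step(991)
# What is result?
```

Sum of digits of 991: 1 + 9 + 9 = 19

Answer: 19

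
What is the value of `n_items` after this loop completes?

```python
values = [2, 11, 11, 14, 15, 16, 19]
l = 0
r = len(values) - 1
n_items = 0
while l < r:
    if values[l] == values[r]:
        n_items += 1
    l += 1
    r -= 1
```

Count matching pairs from ends
`n_items` takes the values: 0

Answer: 0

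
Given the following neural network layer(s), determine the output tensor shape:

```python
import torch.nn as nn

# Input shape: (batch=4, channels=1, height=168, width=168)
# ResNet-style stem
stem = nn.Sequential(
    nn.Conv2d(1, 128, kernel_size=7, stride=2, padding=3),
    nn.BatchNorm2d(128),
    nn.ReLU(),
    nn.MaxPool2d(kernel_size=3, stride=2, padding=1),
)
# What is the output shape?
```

Input: (4, 1, 168, 168) -> after Conv2d 7x7 stride=2: (4, 128, 84, 84) -> Output: (4, 128, 42, 42)

Answer: (4, 128, 42, 42)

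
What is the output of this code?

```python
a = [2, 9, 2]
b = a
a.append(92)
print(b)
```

Key concept: basic list aliasing.
Step by step:
`a = [2, 9, 2]` → a = [2, 9, 2]
`b = a` → b = [2, 9, 2] (same object as a)
`a.append(92)` → a = [2, 9, 2, 92] (same object as b); b = [2, 9, 2, 92] (same object as a)
`print(b)` → prints [2, 9, 2, 92]

Answer: [2, 9, 2, 92]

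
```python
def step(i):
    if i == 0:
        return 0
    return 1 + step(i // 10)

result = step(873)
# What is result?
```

Count of digits of 873: 3

Answer: 3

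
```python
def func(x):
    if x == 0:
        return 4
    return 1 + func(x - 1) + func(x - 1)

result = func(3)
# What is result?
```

func(x) = 1 + 2·func(x-1), func(0)=4. Closed form: (4+1)·2^3 - 1 = 39.

Answer: 39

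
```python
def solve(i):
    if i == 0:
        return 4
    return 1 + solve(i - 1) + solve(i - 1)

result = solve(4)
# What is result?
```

solve(i) = 1 + 2·solve(i-1), solve(0)=4. Closed form: (4+1)·2^4 - 1 = 79.

Answer: 79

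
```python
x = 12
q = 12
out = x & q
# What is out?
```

Trace:
`x = 12` → x = 12
`q = 12` → q = 12
`out = x & q` → out = 12
So out = 12

Answer: 12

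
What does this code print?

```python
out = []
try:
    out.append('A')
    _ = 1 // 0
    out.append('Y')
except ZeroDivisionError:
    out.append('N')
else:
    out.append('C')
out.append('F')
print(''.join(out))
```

Execution trace: 'A' (try body) → 'N' (except ZeroDivisionError) → 'F' (after the try/except). Output: ANF

Answer: ANF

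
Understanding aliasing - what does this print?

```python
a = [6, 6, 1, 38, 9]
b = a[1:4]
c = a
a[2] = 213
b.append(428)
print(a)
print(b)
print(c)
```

Key concept: slice vs alias.
Step by step:
`a = [6, 6, 1, 38, 9]` → a = [6, 6, 1, 38, 9]
`b = a[1:4]` → b = [6, 1, 38]
`c = a` → c = [6, 6, 1, 38, 9] (same object as a)
`a[2] = 213` → a = [6, 6, 213, 38, 9] (same object as c); c = [6, 6, 213, 38, 9] (same object as a)
`b.append(428)` → b = [6, 1, 38, 428]
`print(a)` → prints [6, 6, 213, 38, 9]
`print(b)` → prints [6, 1, 38, 428]
`print(c)` → prints [6, 6, 213, 38, 9]

Answer:
[6, 6, 213, 38, 9]
[6, 1, 38, 428]
[6, 6, 213, 38, 9]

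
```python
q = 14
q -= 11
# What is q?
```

Trace:
`q = 14` → q = 14
`q -= 11` → q = 3
So q = 3

Answer: 3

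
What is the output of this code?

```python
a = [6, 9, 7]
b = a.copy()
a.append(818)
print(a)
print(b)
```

Key concept: list.copy() creates independent copy.
Step by step:
`a = [6, 9, 7]` → a = [6, 9, 7]
`b = a.copy()` → b = [6, 9, 7]
`a.append(818)` → a = [6, 9, 7, 818]
`print(a)` → prints [6, 9, 7, 818]
`print(b)` → prints [6, 9, 7]

Answer:
[6, 9, 7, 818]
[6, 9, 7]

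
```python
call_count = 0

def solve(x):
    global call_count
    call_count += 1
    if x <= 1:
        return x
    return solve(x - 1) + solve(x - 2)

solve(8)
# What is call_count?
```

Calls(x) = 1 + Calls(x-1) + Calls(x-2); Calls(0)=Calls(1)=1. For x=8 this gives 67.

Answer: 67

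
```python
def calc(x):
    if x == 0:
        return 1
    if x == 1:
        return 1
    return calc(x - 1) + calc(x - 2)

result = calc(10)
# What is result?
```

Build up from base cases: calc(0)=1, calc(1)=1, calc(2)=2, calc(3)=3, calc(4)=5, calc(5)=8, calc(6)=13, ..., calc(10)=89

Answer: 89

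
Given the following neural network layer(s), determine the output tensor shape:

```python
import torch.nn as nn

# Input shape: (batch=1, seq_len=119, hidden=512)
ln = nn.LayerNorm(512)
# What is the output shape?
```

Input: (1, 119, 512) -> Output: (1, 119, 512)

Answer: (1, 119, 512)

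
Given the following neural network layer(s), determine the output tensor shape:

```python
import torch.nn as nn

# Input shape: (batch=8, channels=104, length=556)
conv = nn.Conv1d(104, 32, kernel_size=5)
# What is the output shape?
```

Input: (8, 104, 556) -> Output: (8, 32, 552)

Answer: (8, 32, 552)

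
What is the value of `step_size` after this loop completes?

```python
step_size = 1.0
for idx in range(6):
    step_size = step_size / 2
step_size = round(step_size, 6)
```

Halving LR 6 times: 1 / 2^6
`step_size` takes the values: 1.0 → 0.5 → 0.25 → 0.125 → 0.0625 → 0.03125 → 0.015625

Answer: 0.015625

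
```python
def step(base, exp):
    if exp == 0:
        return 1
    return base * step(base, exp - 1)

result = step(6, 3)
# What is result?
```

step(6, 3) = 6 * 6 * 6 = 216

Answer: 216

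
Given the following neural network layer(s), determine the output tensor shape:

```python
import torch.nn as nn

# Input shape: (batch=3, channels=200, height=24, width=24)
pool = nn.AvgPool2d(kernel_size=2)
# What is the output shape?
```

Input: (3, 200, 24, 24) -> Output: (3, 200, 12, 12)

Answer: (3, 200, 12, 12)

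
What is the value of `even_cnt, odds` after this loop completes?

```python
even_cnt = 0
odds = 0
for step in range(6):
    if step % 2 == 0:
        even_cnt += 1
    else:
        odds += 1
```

Count evens and odds in range(6)
`even_cnt, odds` takes the values: (0, 0) → (1, 0) → (1, 1) → (2, 1) → (2, 2) → (3, 2) → (3, 3)

Answer: 3, 3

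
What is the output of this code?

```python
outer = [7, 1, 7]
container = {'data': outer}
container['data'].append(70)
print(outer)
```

Key concept: dict holds reference to list.
Step by step:
`outer = [7, 1, 7]` → outer = [7, 1, 7]
`container = {'data': outer}` → container = {'data': [7, 1, 7]}
`container['data'].append(70)` → outer = [7, 1, 7, 70]; container = {'data': [7, 1, 7, 70]}
`print(outer)` → prints [7, 1, 7, 70]

Answer: [7, 1, 7, 70]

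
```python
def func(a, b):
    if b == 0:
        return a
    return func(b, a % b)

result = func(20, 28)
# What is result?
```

func(20, 28) -> func(28, 20) -> func(20, 8) -> func(8, 4) -> func(4, 0) -> 4

Answer: 4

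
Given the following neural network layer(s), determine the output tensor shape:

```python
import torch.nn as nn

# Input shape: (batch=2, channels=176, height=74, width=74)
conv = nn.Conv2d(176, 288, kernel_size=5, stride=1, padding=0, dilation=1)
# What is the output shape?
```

Input: (2, 176, 74, 74) -> Output: (2, 288, 70, 70)

Answer: (2, 288, 70, 70)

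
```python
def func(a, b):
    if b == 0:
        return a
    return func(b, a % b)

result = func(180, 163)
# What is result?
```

func(180, 163) -> func(163, 17) -> func(17, 10) -> func(10, 7) -> func(7, 3) -> func(3, 1) -> func(1, 0) -> 1

Answer: 1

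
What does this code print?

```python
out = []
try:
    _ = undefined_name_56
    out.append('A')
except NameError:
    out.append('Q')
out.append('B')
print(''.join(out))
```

Execution trace: 'Q' (except NameError) → 'B' (after the try/except). Output: QB

Answer: QB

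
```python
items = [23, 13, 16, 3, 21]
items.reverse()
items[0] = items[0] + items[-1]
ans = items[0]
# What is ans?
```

Trace:
`items = [23, 13, 16, 3, 21]` → items = [23, 13, 16, 3, 21]
`items.reverse()` → items = [21, 3, 16, 13, 23]
`items[0] = items[0] + items[-1]` → items = [44, 3, 16, 13, 23]
`ans = items[0]` → ans = 44
So ans = 44

Answer: 44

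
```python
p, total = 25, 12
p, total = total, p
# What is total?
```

Trace:
`p, total = 25, 12` → p = 25; total = 12
`p, total = total, p` → p = 12; total = 25
So total = 25

Answer: 25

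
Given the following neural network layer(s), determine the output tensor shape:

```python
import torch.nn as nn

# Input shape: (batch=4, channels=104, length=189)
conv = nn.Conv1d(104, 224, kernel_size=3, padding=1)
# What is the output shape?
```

Input: (4, 104, 189) -> Output: (4, 224, 189)

Answer: (4, 224, 189)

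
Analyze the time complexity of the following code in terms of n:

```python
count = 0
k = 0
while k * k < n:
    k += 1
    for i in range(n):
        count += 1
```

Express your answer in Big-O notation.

Each loop level contributes: √n × n. Multiplying the contributions gives O(n√n).

Answer: O(n√n)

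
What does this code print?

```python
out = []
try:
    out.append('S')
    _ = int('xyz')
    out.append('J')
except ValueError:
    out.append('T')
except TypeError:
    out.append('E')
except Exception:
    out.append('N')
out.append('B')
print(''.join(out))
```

Execution trace: 'S' (try body) → 'T' (except ValueError) → 'B' (after the try/except). Output: STB

Answer: STB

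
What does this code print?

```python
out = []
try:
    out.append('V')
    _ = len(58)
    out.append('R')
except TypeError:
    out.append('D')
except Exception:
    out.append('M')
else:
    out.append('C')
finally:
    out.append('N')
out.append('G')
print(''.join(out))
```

Execution trace: 'V' (try body) → 'D' (except TypeError) → 'N' (finally) → 'G' (after the try/except). Output: VDNG

Answer: VDNG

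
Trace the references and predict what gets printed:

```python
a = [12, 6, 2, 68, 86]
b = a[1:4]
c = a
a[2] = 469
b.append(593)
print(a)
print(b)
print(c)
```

Key concept: slice vs alias.
Step by step:
`a = [12, 6, 2, 68, 86]` → a = [12, 6, 2, 68, 86]
`b = a[1:4]` → b = [6, 2, 68]
`c = a` → c = [12, 6, 2, 68, 86] (same object as a)
`a[2] = 469` → a = [12, 6, 469, 68, 86] (same object as c); c = [12, 6, 469, 68, 86] (same object as a)
`b.append(593)` → b = [6, 2, 68, 593]
`print(a)` → prints [12, 6, 469, 68, 86]
`print(b)` → prints [6, 2, 68, 593]
`print(c)` → prints [12, 6, 469, 68, 86]

Answer:
[12, 6, 469, 68, 86]
[6, 2, 68, 593]
[12, 6, 469, 68, 86]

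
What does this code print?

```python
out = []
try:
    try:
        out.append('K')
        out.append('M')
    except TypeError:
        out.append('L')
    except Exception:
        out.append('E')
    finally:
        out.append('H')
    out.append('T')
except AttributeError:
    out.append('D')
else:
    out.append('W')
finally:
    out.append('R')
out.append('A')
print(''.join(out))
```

Execution trace: 'K' (inner try body) → 'M' (inner try body, no exception) → 'H' (inner finally) → 'T' (try body, no exception) → 'W' (else) → 'R' (finally) → 'A' (after the try/except). Output: KMHTWRA

Answer: KMHTWRA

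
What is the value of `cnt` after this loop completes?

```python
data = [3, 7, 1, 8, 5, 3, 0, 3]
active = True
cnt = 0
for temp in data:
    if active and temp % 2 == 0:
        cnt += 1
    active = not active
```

Count even values at even positions
`cnt` takes the values: 0 → 1

Answer: 1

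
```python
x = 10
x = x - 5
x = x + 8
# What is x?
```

Trace:
`x = 10` → x = 10
`x = x - 5` → x = 5
`x = x + 8` → x = 13
So x = 13

Answer: 13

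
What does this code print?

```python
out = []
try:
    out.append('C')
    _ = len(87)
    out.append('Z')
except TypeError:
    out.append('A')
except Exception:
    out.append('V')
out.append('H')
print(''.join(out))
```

Execution trace: 'C' (try body) → 'A' (except TypeError) → 'H' (after the try/except). Output: CAH

Answer: CAH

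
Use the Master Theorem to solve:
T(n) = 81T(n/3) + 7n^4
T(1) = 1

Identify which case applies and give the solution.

a=81, b=3, f(n)=7n^4. log_3(81) = 4. Since c=4 = 4, Case 2 applies: T(n) = Θ(n^log_b(a) · log n) = O(n^4 log n).

Answer: O(n^4 log n) - Case 2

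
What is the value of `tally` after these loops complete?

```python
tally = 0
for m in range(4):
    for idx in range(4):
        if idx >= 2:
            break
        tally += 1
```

Inner breaks at 2, outer runs 4 times
`tally` takes the values: 0 → 1 → 2 → 3 → 4 → 5 → 6 → 7 → 8

Answer: 8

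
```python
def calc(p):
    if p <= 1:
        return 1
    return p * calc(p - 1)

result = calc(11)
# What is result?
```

calc(11) = 11 * 10 * 9 * 8 * 7 * 6 * 5 * 4 * 3 * 2 * 1 = 39916800

Answer: 39916800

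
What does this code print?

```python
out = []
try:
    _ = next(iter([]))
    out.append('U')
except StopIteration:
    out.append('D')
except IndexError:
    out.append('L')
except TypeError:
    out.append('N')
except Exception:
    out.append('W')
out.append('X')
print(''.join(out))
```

Execution trace: 'D' (except StopIteration) → 'X' (after the try/except). Output: DX

Answer: DX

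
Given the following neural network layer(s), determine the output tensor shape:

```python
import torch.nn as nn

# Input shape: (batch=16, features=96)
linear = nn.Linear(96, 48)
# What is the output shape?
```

Input: (16, 96) -> Output: (16, 48)

Answer: (16, 48)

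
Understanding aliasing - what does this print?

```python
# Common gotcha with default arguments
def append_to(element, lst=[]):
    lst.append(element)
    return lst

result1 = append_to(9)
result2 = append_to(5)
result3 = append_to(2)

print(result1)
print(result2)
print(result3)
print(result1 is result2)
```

Key concept: mutable default argument gotcha.
Step by step:
`result1 = append_to(9)` → result1 = [9]
`result2 = append_to(5)` → result1 = [9, 5] (same object as result2); result2 = [9, 5] (same object as result1)
`result3 = append_to(2)` → result1 = [9, 5, 2] (same object as result2, result3); result2 = [9, 5, 2] (same object as result1, result3); result3 = [9, 5, 2] (same object as result1, result2)
`print(result1)` → prints [9, 5, 2]
`print(result2)` → prints [9, 5, 2]
`print(result3)` → prints [9, 5, 2]
`print(result1 is result2)` → prints True

Answer:
[9, 5, 2]
[9, 5, 2]
[9, 5, 2]
True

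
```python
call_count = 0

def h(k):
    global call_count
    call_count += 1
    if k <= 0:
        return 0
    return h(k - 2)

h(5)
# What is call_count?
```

Linear recursion stepping by 2: 4 calls from k=5 down to ≤0.

Answer: 4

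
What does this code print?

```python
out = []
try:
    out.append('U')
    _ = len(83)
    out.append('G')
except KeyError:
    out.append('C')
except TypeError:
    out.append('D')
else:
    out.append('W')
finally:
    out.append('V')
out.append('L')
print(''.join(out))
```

Execution trace: 'U' (try body) → 'D' (except TypeError) → 'V' (finally) → 'L' (after the try/except). Output: UDVL

Answer: UDVL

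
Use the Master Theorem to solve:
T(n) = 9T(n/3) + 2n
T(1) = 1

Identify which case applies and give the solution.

a=9, b=3, f(n)=2n. log_3(9) = 2. Since c=1 < 2, Case 1 applies: T(n) = Θ(n^log_b(a)) = O(n^2).

Answer: O(n^2) - Case 1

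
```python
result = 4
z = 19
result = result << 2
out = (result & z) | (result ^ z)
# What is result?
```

Trace:
`result = 4` → result = 4
`z = 19` → z = 19
`result = result << 2` → result = 16
`out = (result & z) | (result ^ z)` → out = 19
So result = 16

Answer: 16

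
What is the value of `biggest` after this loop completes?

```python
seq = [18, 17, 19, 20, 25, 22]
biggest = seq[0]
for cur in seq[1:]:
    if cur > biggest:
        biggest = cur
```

Maximum of [18, 17, 19, 20, 25, 22]
`biggest` takes the values: 18 → 19 → 20 → 25

Answer: 25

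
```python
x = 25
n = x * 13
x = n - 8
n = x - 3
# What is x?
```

Trace:
`x = 25` → x = 25
`n = x * 13` → n = 325
`x = n - 8` → x = 317
`n = x - 3` → n = 314
So x = 317

Answer: 317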